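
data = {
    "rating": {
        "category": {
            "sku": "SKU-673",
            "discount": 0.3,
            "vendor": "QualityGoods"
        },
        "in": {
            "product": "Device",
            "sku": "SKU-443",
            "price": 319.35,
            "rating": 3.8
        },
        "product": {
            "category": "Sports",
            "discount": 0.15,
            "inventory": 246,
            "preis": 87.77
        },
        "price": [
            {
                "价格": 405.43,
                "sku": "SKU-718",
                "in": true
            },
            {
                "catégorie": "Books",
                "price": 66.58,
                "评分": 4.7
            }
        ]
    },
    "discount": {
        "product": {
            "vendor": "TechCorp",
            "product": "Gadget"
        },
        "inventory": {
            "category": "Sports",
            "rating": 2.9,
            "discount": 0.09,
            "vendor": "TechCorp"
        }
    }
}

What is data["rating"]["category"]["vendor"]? "QualityGoods"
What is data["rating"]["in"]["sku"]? "SKU-443"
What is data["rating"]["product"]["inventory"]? 246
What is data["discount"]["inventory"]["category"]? "Sports"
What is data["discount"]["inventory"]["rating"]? 2.9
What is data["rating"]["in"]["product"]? "Device"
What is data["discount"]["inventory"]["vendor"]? "TechCorp"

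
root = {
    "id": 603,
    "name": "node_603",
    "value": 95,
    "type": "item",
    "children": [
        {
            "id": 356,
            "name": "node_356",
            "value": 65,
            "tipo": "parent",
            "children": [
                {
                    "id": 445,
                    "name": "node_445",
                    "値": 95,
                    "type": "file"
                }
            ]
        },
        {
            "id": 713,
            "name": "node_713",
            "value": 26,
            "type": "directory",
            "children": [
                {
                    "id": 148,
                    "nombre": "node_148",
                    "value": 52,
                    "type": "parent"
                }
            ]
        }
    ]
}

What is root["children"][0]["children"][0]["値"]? 95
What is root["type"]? "item"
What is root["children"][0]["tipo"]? "parent"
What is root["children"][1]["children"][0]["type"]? "parent"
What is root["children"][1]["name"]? "node_713"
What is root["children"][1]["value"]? 26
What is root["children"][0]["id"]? 356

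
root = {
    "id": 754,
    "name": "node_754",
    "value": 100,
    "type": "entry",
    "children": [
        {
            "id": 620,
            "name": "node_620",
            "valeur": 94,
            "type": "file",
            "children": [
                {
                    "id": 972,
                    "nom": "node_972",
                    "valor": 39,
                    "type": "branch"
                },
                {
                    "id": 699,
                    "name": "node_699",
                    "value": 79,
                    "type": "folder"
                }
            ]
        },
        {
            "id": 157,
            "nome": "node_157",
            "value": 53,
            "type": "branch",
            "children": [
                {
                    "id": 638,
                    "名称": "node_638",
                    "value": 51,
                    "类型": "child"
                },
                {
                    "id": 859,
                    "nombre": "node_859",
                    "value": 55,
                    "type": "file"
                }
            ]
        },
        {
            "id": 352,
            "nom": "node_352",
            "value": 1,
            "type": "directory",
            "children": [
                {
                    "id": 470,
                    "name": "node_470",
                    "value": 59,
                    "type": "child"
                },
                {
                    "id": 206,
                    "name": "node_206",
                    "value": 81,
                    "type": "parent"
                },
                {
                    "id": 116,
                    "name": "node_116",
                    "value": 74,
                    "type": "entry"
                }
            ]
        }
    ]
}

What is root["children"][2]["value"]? 1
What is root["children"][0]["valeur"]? 94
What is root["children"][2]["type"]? "directory"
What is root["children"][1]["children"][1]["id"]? 859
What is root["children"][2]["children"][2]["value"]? 74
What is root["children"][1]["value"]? 53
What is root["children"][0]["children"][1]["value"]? 79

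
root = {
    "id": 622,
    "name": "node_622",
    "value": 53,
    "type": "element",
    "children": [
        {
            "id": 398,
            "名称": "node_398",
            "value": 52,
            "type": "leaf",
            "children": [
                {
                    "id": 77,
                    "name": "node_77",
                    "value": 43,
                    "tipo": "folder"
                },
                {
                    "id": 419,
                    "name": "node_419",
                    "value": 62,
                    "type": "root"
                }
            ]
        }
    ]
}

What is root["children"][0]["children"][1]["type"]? "root"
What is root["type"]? "element"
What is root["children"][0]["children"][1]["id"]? 419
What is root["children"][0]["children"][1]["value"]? 62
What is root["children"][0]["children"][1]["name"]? "node_419"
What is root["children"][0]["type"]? "leaf"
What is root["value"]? 53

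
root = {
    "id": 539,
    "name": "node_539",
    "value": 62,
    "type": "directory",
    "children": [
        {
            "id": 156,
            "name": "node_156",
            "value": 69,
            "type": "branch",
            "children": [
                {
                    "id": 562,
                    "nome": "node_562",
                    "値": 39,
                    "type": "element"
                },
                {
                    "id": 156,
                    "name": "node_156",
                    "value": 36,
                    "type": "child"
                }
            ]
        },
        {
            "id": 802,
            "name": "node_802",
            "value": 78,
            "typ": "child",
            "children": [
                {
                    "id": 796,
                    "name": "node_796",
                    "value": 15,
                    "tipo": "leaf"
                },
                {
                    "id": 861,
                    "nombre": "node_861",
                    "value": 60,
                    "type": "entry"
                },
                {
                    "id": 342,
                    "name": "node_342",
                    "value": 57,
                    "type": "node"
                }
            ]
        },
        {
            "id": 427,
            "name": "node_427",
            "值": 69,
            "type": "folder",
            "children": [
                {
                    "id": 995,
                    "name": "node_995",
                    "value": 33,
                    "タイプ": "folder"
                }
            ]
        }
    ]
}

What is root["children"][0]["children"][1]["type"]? "child"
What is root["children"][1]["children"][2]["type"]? "node"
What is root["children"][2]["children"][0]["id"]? 995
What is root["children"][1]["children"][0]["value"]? 15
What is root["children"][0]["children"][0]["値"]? 39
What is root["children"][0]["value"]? 69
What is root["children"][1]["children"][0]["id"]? 796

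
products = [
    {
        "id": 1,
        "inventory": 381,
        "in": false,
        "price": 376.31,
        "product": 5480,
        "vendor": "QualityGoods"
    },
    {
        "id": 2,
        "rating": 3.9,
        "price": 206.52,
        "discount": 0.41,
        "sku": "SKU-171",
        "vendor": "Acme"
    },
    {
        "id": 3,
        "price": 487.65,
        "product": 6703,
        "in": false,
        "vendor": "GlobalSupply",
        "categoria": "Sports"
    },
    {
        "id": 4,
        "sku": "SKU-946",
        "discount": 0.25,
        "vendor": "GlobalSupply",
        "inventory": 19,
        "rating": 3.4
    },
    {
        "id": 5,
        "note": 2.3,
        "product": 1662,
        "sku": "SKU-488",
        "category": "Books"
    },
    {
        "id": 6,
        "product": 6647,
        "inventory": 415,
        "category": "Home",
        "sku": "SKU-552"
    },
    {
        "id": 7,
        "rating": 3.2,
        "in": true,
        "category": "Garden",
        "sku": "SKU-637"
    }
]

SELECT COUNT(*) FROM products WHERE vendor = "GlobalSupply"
2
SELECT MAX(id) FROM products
7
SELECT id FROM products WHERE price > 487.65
[]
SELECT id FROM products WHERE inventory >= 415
[6]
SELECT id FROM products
[1, 2, 3, 4, 5, 6, 7]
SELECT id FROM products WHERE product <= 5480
[1, 5]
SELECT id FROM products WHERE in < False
[]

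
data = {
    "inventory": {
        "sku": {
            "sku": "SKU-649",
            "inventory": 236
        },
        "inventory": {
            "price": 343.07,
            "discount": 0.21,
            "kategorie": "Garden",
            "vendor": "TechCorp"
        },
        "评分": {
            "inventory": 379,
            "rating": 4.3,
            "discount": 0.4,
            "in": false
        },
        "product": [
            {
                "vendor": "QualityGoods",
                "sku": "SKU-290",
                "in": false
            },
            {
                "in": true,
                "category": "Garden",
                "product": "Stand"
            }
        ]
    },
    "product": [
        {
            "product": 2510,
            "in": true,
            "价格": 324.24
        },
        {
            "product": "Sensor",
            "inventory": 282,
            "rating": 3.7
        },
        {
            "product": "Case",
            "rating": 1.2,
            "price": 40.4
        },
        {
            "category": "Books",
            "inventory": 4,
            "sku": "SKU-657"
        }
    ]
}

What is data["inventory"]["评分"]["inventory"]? 379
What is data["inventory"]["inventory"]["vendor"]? "TechCorp"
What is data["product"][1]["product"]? "Sensor"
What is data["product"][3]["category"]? "Books"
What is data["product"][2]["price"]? 40.4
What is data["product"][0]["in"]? True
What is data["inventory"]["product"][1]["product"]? "Stand"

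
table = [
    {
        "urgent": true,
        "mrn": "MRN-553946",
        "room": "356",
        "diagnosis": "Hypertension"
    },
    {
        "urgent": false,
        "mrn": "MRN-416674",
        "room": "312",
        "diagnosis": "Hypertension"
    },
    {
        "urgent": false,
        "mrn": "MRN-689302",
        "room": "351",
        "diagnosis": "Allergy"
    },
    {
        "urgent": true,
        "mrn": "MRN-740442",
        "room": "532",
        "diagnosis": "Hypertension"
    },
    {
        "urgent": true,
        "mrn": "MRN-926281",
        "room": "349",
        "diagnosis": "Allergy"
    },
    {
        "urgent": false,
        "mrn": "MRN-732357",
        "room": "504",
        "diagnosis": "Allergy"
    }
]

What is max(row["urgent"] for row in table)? True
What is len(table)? 6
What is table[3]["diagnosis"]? "Hypertension"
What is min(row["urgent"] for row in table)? False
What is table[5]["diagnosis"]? "Allergy"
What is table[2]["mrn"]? "MRN-689302"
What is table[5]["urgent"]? False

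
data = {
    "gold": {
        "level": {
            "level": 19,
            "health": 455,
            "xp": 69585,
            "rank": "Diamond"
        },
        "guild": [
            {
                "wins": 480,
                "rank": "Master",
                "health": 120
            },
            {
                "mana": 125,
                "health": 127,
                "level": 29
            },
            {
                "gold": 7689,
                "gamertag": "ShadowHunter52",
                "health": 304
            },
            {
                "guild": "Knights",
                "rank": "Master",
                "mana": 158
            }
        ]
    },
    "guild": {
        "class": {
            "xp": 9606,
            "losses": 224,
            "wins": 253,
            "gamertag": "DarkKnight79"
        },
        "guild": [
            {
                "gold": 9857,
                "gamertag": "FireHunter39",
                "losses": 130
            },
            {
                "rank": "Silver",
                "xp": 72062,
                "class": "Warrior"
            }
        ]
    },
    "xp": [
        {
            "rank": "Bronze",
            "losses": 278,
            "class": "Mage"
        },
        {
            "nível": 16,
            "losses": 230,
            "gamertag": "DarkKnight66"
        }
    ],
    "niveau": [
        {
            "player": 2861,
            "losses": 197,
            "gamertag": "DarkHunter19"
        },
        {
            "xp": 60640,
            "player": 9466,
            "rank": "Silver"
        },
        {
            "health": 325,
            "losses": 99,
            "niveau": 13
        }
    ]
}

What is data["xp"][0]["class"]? "Mage"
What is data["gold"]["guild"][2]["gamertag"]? "ShadowHunter52"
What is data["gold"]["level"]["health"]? 455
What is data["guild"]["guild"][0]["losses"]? 130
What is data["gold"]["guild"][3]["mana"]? 158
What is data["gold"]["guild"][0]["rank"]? "Master"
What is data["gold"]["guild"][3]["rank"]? "Master"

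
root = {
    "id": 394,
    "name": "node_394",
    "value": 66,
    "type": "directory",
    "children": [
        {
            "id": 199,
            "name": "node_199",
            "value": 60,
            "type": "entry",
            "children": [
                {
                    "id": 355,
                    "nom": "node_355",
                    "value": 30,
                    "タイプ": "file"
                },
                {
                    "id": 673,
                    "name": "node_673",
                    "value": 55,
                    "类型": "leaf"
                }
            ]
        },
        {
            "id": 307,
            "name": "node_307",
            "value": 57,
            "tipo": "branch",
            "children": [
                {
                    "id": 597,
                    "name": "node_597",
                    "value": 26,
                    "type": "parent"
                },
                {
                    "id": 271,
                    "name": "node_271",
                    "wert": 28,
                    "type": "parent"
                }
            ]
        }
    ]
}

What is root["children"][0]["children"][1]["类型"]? "leaf"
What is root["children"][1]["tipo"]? "branch"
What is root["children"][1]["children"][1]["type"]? "parent"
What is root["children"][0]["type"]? "entry"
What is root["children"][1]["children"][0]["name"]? "node_597"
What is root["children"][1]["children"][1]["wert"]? 28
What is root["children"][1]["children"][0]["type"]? "parent"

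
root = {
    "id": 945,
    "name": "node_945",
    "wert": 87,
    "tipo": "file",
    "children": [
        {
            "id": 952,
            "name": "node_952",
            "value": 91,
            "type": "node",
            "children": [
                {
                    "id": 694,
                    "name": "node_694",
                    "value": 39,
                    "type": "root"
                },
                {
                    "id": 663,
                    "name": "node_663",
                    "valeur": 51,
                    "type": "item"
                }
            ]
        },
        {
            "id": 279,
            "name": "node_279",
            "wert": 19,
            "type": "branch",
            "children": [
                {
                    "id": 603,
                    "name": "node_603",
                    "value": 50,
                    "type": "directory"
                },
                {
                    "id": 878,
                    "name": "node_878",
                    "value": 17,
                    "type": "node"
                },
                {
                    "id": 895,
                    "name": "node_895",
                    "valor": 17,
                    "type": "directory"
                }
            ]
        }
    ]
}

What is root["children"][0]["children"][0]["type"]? "root"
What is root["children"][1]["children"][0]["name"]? "node_603"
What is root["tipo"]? "file"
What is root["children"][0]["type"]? "node"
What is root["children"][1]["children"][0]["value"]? 50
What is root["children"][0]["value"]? 91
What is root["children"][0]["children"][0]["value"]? 39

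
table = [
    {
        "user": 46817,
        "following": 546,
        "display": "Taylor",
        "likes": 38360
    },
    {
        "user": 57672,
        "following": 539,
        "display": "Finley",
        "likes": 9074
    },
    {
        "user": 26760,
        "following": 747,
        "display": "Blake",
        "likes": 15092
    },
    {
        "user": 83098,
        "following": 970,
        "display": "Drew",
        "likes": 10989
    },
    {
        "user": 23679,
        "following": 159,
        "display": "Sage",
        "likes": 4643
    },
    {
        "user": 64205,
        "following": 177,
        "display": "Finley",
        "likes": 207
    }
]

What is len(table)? 6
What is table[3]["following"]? 970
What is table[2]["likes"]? 15092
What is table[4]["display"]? "Sage"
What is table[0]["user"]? 46817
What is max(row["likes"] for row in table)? 38360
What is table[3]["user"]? 83098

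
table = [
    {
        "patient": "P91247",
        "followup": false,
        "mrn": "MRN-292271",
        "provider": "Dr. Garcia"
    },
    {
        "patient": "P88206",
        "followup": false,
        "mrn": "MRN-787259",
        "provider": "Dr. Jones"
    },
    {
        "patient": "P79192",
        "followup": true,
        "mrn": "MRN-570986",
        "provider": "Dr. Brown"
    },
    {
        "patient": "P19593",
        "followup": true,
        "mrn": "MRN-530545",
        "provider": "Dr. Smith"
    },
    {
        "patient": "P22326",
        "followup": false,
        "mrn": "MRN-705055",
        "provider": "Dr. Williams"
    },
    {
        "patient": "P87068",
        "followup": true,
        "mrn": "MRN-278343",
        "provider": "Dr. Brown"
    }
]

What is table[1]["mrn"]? "MRN-787259"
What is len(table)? 6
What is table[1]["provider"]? "Dr. Jones"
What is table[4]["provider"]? "Dr. Williams"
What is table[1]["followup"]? False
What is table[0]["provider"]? "Dr. Garcia"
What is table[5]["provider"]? "Dr. Brown"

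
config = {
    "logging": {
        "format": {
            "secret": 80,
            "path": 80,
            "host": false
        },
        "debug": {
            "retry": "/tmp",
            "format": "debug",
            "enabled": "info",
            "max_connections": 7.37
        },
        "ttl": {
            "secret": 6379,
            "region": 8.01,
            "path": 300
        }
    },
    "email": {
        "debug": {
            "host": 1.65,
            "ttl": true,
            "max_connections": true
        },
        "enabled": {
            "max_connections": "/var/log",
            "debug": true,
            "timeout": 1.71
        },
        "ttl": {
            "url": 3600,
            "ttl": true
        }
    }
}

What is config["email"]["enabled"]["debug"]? True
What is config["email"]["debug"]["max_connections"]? True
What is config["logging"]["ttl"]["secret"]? 6379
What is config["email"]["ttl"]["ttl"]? True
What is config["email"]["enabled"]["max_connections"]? "/var/log"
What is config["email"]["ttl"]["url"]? 3600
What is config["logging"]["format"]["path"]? 80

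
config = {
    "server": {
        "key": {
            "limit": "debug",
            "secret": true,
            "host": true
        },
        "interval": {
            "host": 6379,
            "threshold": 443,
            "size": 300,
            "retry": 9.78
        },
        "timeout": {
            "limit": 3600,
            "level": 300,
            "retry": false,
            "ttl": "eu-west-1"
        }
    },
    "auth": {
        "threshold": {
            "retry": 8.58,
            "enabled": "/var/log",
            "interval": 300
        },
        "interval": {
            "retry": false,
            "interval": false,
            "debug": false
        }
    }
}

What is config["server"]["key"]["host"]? True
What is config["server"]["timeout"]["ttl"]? "eu-west-1"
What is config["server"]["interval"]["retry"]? 9.78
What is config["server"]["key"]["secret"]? True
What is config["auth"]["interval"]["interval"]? False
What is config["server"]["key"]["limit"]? "debug"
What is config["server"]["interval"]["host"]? 6379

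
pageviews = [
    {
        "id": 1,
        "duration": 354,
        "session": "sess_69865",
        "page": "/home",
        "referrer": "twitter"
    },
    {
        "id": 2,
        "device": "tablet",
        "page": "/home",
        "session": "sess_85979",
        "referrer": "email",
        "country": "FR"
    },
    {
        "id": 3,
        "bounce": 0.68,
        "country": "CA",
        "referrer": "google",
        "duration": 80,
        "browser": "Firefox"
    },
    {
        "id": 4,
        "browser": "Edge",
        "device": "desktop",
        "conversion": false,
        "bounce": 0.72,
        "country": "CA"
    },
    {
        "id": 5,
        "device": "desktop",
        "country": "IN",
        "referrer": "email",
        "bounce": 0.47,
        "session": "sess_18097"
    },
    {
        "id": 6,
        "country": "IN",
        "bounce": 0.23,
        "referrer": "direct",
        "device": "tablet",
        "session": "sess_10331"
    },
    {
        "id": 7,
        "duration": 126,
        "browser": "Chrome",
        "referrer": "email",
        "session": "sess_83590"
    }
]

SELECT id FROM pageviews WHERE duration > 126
[1]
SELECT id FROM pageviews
[1, 2, 3, 4, 5, 6, 7]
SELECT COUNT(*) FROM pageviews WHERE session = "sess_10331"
1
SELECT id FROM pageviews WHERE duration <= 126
[3, 7]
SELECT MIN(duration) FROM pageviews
80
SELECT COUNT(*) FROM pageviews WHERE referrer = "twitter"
1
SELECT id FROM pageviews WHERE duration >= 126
[1, 7]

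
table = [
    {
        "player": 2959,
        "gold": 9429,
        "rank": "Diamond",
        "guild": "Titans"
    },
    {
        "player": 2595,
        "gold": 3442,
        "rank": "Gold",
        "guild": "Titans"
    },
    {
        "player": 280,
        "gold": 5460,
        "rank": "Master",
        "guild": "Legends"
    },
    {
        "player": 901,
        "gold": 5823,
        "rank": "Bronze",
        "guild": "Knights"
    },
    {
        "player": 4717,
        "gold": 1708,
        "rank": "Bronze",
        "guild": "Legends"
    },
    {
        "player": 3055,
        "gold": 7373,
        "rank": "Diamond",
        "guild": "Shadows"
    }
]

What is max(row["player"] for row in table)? 4717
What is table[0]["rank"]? "Diamond"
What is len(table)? 6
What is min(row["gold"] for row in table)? 1708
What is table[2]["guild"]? "Legends"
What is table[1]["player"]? 2595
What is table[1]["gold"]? 3442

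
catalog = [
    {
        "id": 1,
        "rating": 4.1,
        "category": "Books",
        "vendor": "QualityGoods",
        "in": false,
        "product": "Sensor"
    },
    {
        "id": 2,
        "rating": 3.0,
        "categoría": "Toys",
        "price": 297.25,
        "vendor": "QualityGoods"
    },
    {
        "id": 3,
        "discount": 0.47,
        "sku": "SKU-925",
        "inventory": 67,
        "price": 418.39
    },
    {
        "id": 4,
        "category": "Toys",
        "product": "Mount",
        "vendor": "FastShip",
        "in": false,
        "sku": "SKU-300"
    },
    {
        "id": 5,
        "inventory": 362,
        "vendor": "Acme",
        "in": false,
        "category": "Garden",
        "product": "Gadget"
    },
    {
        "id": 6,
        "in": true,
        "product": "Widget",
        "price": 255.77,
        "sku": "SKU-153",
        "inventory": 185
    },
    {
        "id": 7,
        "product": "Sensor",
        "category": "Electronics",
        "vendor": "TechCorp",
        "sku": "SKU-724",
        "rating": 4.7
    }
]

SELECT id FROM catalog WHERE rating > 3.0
[1, 7]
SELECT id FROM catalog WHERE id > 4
[5, 6, 7]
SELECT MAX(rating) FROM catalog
4.7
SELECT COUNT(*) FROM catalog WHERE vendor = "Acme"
1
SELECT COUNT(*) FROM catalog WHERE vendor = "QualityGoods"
2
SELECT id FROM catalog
[1, 2, 3, 4, 5, 6, 7]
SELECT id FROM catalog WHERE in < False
[]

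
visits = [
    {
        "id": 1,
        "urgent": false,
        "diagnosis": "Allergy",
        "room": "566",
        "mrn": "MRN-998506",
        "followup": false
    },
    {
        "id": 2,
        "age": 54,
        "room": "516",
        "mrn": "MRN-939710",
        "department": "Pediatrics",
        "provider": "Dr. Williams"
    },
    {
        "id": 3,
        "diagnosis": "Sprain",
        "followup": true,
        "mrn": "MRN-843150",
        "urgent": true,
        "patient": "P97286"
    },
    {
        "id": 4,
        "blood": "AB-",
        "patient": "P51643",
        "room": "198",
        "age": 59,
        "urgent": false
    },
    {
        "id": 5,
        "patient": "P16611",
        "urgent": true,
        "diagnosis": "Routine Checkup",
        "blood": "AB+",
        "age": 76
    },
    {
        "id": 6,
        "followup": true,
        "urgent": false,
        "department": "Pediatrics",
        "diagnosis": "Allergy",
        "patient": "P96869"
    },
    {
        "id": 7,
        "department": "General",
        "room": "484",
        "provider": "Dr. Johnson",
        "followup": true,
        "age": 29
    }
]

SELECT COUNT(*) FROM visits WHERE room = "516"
1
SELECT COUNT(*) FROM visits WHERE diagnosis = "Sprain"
1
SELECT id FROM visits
[1, 2, 3, 4, 5, 6, 7]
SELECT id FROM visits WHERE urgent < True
[1, 4, 6]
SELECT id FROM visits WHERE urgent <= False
[1, 4, 6]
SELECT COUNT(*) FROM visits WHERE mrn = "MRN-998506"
1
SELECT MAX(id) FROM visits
7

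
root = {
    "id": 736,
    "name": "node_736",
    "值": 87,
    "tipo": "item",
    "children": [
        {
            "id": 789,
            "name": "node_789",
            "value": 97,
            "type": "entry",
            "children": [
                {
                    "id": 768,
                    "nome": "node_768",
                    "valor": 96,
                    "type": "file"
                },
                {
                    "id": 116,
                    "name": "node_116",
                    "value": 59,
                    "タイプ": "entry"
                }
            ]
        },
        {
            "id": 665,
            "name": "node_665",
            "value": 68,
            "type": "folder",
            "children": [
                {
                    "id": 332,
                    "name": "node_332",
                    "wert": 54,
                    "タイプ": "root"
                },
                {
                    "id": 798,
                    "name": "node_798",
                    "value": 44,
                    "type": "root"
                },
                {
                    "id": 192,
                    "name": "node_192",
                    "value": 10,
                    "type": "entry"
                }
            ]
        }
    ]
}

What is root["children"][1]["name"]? "node_665"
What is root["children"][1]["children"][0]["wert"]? 54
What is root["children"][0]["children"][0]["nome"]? "node_768"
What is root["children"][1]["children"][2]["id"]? 192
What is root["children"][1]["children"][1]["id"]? 798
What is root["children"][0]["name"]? "node_789"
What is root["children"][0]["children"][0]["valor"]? 96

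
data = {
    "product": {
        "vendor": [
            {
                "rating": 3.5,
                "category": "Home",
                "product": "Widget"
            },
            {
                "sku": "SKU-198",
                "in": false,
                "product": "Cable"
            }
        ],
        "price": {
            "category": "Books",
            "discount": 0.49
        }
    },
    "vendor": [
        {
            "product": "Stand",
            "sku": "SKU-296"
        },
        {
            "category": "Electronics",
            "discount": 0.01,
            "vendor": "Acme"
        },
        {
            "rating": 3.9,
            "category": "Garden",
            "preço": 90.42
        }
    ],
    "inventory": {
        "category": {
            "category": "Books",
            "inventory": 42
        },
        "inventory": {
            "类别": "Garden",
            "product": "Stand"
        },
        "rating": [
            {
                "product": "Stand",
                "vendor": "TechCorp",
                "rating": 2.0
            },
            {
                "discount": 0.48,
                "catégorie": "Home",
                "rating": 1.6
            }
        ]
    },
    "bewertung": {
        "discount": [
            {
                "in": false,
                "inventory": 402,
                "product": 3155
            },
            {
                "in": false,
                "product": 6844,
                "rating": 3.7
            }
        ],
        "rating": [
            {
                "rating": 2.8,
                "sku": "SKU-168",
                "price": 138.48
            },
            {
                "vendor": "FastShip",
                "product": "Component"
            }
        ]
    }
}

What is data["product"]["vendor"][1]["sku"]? "SKU-198"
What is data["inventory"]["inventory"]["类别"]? "Garden"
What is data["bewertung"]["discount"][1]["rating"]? 3.7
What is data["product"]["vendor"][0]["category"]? "Home"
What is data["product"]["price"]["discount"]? 0.49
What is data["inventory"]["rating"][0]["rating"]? 2.0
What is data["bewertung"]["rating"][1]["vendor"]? "FastShip"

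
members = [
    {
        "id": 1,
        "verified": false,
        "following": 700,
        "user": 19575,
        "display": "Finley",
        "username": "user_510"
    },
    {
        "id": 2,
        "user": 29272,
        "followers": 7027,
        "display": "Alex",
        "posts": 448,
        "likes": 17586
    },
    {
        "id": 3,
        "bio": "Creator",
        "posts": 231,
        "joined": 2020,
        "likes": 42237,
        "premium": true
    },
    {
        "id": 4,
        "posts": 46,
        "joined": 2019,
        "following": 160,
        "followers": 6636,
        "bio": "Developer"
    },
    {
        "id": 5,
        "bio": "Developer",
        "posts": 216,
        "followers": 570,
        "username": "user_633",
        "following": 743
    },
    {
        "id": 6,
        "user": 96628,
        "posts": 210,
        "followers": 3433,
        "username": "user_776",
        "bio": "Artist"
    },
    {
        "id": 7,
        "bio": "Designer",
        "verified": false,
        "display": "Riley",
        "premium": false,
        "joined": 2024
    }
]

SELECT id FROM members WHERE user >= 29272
[2, 6]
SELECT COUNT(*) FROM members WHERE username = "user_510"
1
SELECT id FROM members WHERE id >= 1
[1, 2, 3, 4, 5, 6, 7]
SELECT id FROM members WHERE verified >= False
[1, 7]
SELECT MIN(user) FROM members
19575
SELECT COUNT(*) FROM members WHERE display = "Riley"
1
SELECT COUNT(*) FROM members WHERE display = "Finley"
1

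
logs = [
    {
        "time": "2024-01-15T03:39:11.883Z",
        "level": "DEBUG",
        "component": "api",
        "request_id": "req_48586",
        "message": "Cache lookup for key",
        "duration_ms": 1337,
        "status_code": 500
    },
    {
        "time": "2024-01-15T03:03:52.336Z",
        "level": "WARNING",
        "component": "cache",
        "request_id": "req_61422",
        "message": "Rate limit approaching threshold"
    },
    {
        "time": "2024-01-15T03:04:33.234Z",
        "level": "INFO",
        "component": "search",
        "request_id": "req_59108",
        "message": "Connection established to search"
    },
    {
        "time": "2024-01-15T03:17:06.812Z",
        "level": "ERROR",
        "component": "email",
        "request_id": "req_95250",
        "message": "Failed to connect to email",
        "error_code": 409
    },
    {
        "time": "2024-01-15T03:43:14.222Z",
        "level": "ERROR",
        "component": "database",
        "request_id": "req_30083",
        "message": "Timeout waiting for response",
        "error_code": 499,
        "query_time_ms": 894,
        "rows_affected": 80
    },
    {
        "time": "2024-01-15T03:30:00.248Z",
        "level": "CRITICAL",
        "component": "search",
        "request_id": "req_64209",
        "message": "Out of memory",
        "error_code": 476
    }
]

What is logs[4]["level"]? "ERROR"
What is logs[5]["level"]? "CRITICAL"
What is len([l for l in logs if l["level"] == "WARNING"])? 1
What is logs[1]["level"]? "WARNING"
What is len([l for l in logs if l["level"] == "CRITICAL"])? 1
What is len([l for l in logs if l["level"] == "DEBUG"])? 1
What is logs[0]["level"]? "DEBUG"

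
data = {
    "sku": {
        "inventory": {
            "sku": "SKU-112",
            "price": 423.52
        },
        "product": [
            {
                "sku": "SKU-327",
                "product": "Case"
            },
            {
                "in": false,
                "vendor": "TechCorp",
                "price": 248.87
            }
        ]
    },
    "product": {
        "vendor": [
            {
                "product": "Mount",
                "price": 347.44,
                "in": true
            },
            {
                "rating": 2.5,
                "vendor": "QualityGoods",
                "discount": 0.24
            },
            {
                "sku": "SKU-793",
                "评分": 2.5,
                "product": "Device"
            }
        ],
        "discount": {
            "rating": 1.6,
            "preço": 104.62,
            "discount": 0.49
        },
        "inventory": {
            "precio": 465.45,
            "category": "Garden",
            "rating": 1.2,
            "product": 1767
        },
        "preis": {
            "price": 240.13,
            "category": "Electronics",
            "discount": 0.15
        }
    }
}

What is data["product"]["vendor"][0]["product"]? "Mount"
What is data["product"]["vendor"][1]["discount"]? 0.24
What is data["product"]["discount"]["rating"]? 1.6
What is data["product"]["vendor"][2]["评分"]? 2.5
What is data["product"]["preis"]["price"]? 240.13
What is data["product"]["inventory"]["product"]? 1767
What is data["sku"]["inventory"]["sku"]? "SKU-112"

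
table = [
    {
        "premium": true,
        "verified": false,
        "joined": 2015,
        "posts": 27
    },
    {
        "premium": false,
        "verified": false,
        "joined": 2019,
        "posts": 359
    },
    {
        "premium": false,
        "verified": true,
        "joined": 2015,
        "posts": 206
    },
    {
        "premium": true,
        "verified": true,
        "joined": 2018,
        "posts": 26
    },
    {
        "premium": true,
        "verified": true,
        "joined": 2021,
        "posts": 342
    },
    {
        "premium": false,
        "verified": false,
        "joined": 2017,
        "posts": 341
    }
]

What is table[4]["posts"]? 342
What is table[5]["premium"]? False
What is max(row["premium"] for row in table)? True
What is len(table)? 6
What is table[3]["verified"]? True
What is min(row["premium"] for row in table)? False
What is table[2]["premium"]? False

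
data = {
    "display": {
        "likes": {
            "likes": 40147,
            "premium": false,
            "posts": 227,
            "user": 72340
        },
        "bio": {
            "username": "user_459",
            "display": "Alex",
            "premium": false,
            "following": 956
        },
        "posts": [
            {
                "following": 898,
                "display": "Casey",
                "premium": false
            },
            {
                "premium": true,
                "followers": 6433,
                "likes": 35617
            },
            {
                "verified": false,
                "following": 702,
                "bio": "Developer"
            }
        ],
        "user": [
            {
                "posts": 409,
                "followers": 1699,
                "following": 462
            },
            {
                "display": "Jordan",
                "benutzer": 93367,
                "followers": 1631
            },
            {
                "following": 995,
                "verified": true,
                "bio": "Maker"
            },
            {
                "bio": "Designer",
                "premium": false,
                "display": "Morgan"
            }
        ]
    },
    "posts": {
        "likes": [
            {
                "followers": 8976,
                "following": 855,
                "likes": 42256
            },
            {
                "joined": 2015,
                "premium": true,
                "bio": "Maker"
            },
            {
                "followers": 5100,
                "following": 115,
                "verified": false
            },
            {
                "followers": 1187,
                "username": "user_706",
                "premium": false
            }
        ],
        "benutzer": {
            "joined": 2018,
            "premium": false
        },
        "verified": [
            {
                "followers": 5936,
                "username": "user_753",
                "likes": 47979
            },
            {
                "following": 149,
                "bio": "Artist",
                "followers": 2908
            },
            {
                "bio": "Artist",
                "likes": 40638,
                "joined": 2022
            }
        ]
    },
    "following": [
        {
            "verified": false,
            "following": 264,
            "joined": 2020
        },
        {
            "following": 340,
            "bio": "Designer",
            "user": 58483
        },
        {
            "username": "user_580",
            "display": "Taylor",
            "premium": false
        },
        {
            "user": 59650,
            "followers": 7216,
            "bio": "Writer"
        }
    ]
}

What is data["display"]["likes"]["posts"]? 227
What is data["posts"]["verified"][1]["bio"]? "Artist"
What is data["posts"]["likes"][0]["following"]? 855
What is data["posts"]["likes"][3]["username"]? "user_706"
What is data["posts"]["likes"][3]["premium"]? False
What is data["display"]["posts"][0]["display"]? "Casey"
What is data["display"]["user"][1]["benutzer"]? 93367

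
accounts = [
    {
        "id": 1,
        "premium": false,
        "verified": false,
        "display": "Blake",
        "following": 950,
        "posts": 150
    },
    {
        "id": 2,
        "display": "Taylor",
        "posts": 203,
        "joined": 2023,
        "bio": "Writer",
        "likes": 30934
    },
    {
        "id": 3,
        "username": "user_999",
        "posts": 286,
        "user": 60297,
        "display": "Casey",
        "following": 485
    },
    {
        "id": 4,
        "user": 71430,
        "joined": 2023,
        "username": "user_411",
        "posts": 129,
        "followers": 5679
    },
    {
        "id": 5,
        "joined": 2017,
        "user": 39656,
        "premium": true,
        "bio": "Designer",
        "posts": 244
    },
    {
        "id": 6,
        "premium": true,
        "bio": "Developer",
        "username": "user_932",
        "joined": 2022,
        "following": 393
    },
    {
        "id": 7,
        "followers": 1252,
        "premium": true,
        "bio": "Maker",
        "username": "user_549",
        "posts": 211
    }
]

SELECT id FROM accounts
[1, 2, 3, 4, 5, 6, 7]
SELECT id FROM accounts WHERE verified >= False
[1]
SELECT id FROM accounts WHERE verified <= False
[1]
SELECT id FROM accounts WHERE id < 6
[1, 2, 3, 4, 5]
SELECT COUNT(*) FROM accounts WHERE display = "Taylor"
1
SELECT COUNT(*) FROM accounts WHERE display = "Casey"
1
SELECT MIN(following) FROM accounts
393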